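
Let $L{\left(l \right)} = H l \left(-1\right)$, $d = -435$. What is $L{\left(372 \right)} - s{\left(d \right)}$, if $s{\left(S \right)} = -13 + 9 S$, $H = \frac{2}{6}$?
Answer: $3804$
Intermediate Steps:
$H = \frac{1}{3}$ ($H = 2 \cdot \frac{1}{6} = \frac{1}{3} \approx 0.33333$)
$L{\left(l \right)} = - \frac{l}{3}$ ($L{\left(l \right)} = \frac{l}{3} \left(-1\right) = - \frac{l}{3}$)
$L{\left(372 \right)} - s{\left(d \right)} = \left(- \frac{1}{3}\right) 372 - \left(-13 + 9 \left(-435\right)\right) = -124 - \left(-13 - 3915\right) = -124 - -3928 = -124 + 3928 = 3804$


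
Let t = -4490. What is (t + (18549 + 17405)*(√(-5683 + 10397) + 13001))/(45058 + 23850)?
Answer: 116858366/17227 + 17977*√4714/34454 ≈ 6819.3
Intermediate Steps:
(t + (18549 + 17405)*(√(-5683 + 10397) + 13001))/(45058 + 23850) = (-4490 + (18549 + 17405)*(√(-5683 + 10397) + 13001))/(45058 + 23850) = (-4490 + 35954*(√4714 + 13001))/68908 = (-4490 + 35954*(13001 + √4714))*(1/68908) = (-4490 + (467437954 + 35954*√4714))*(1/68908) = (467433464 + 35954*√4714)*(1/68908) = 116858366/17227 + 17977*√4714/34454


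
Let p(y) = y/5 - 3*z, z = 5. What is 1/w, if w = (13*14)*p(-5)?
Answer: -1/2912 ≈ -0.00034341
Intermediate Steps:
p(y) = -15 + y/5 (p(y) = y/5 - 3*5 = y*(1/5) - 15 = y/5 - 15 = -15 + y/5)
w = -2912 (w = (13*14)*(-15 + (1/5)*(-5)) = 182*(-15 - 1) = 182*(-16) = -2912)
1/w = 1/(-2912) = -1/2912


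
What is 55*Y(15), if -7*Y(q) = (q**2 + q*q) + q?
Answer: -25575/7 ≈ -3653.6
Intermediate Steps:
Y(q) = -2*q**2/7 - q/7 (Y(q) = -((q**2 + q*q) + q)/7 = -((q**2 + q**2) + q)/7 = -(2*q**2 + q)/7 = -(q + 2*q**2)/7 = -2*q**2/7 - q/7)
55*Y(15) = 55*(-1/7*15*(1 + 2*15)) = 55*(-1/7*15*(1 + 30)) = 55*(-1/7*15*31) = 55*(-465/7) = -25575/7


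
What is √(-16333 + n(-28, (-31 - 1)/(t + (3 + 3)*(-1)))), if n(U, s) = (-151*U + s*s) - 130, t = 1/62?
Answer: 3*I*√186677931/371 ≈ 110.48*I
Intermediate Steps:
t = 1/62 ≈ 0.016129
n(U, s) = -130 + s² - 151*U (n(U, s) = (-151*U + s²) - 130 = (s² - 151*U) - 130 = -130 + s² - 151*U)
√(-16333 + n(-28, (-31 - 1)/(t + (3 + 3)*(-1)))) = √(-16333 + (-130 + ((-31 - 1)/(1/62 + (3 + 3)*(-1)))² - 151*(-28))) = √(-16333 + (-130 + (-32/(1/62 + 6*(-1)))² + 4228)) = √(-16333 + (-130 + (-32/(1/62 - 6))² + 4228)) = √(-16333 + (-130 + (-32/(-371/62))² + 4228)) = √(-16333 + (-130 + (-32*(-62/371))² + 4228)) = √(-16333 + (-130 + (1984/371)² + 4228)) = √(-16333 + (-130 + 3936256/137641 + 4228)) = √(-16333 + 567989074/137641) = √(-1680101379/137641) = 3*I*√186677931/371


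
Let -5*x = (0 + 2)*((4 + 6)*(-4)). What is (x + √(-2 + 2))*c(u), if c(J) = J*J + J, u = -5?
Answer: 320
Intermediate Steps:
c(J) = J + J² (c(J) = J² + J = J + J²)
x = 16 (x = -(0 + 2)*(4 + 6)*(-4)/5 = -2*10*(-4)/5 = -2*(-40)/5 = -⅕*(-80) = 16)
(x + √(-2 + 2))*c(u) = (16 + √(-2 + 2))*(-5*(1 - 5)) = (16 + √0)*(-5*(-4)) = (16 + 0)*20 = 16*20 = 320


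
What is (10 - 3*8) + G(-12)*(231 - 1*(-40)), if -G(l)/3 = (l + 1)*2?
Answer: 17872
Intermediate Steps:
G(l) = -6 - 6*l (G(l) = -3*(l + 1)*2 = -3*(1 + l)*2 = -3*(2 + 2*l) = -6 - 6*l)
(10 - 3*8) + G(-12)*(231 - 1*(-40)) = (10 - 3*8) + (-6 - 6*(-12))*(231 - 1*(-40)) = (10 - 24) + (-6 + 72)*(231 + 40) = -14 + 66*271 = -14 + 17886 = 17872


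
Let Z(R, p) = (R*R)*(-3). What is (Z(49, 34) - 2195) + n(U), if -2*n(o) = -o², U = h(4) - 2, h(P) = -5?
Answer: -18747/2 ≈ -9373.5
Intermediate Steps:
U = -7 (U = -5 - 2 = -7)
Z(R, p) = -3*R² (Z(R, p) = R²*(-3) = -3*R²)
n(o) = o²/2 (n(o) = -(-1)*o²/2 = o²/2)
(Z(49, 34) - 2195) + n(U) = (-3*49² - 2195) + (½)*(-7)² = (-3*2401 - 2195) + (½)*49 = (-7203 - 2195) + 49/2 = -9398 + 49/2 = -18747/2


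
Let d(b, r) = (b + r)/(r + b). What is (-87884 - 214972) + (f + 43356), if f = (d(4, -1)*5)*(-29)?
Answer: -259645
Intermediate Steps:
d(b, r) = 1 (d(b, r) = (b + r)/(b + r) = 1)
f = -145 (f = (1*5)*(-29) = 5*(-29) = -145)
(-87884 - 214972) + (f + 43356) = (-87884 - 214972) + (-145 + 43356) = -302856 + 43211 = -259645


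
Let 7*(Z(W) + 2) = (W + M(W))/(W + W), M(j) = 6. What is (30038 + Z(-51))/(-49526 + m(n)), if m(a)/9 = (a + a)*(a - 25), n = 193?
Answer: 7148583/127117228 ≈ 0.056236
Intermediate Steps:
m(a) = 18*a*(-25 + a) (m(a) = 9*((a + a)*(a - 25)) = 9*((2*a)*(-25 + a)) = 9*(2*a*(-25 + a)) = 18*a*(-25 + a))
Z(W) = -2 + (6 + W)/(14*W) (Z(W) = -2 + ((W + 6)/(W + W))/7 = -2 + ((6 + W)/((2*W)))/7 = -2 + ((6 + W)*(1/(2*W)))/7 = -2 + ((6 + W)/(2*W))/7 = -2 + (6 + W)/(14*W))
(30038 + Z(-51))/(-49526 + m(n)) = (30038 + (3/14)*(2 - 9*(-51))/(-51))/(-49526 + 18*193*(-25 + 193)) = (30038 + (3/14)*(-1/51)*(2 + 459))/(-49526 + 18*193*168) = (30038 + (3/14)*(-1/51)*461)/(-49526 + 583632) = (30038 - 461/238)/534106 = (7148583/238)*(1/534106) = 7148583/127117228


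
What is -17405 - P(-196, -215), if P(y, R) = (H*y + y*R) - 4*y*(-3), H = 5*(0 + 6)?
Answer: -51313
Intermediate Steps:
H = 30 (H = 5*6 = 30)
P(y, R) = 42*y + R*y (P(y, R) = (30*y + y*R) - 4*y*(-3) = (30*y + R*y) + 12*y = 42*y + R*y)
-17405 - P(-196, -215) = -17405 - (-196)*(42 - 215) = -17405 - (-196)*(-173) = -17405 - 1*33908 = -17405 - 33908 = -51313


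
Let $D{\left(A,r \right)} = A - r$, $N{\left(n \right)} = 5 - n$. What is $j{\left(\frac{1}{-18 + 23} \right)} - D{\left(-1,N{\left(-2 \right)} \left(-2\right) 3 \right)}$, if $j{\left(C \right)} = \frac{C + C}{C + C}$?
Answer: $-40$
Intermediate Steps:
$j{\left(C \right)} = 1$ ($j{\left(C \right)} = \frac{2 C}{2 C} = 2 C \frac{1}{2 C} = 1$)
$j{\left(\frac{1}{-18 + 23} \right)} - D{\left(-1,N{\left(-2 \right)} \left(-2\right) 3 \right)} = 1 - \left(-1 - \left(5 - -2\right) \left(-2\right) 3\right) = 1 - \left(-1 - \left(5 + 2\right) \left(-2\right) 3\right) = 1 - \left(-1 - 7 \left(-2\right) 3\right) = 1 - \left(-1 - \left(-14\right) 3\right) = 1 - \left(-1 - -42\right) = 1 - \left(-1 + 42\right) = 1 - 41 = -40$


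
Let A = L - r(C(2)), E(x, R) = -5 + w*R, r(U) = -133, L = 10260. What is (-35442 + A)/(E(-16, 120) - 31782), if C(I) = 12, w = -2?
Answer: 25049/32027 ≈ 0.78212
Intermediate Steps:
E(x, R) = -5 - 2*R
A = 10393 (A = 10260 - 1*(-133) = 10260 + 133 = 10393)
(-35442 + A)/(E(-16, 120) - 31782) = (-35442 + 10393)/((-5 - 2*120) - 31782) = -25049/((-5 - 240) - 31782) = -25049/(-245 - 31782) = -25049/(-32027) = -25049*(-1/32027) = 25049/32027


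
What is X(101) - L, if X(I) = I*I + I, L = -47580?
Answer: 57882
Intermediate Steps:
X(I) = I + I**2 (X(I) = I**2 + I = I + I**2)
X(101) - L = 101*(1 + 101) - 1*(-47580) = 101*102 + 47580 = 10302 + 47580 = 57882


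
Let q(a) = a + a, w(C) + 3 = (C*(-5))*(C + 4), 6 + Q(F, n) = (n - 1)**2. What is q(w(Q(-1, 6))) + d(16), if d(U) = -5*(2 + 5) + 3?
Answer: -4408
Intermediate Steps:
Q(F, n) = -6 + (-1 + n)**2 (Q(F, n) = -6 + (n - 1)**2 = -6 + (-1 + n)**2)
d(U) = -32 (d(U) = -5*7 + 3 = -35 + 3 = -32)
w(C) = -3 - 5*C*(4 + C) (w(C) = -3 + (C*(-5))*(C + 4) = -3 + (-5*C)*(4 + C) = -3 - 5*C*(4 + C))
q(a) = 2*a
q(w(Q(-1, 6))) + d(16) = 2*(-3 - 20*(-6 + (-1 + 6)**2) - 5*(-6 + (-1 + 6)**2)**2) - 32 = 2*(-3 - 20*(-6 + 5**2) - 5*(-6 + 5**2)**2) - 32 = 2*(-3 - 20*(-6 + 25) - 5*(-6 + 25)**2) - 32 = 2*(-3 - 20*19 - 5*19**2) - 32 = 2*(-3 - 380 - 5*361) - 32 = 2*(-3 - 380 - 1805) - 32 = 2*(-2188) - 32 = -4376 - 32 = -4408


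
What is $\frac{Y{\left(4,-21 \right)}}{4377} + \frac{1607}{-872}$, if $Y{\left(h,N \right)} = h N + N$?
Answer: $- \frac{2375133}{1272248} \approx -1.8669$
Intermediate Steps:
$Y{\left(h,N \right)} = N + N h$ ($Y{\left(h,N \right)} = N h + N = N + N h$)
$\frac{Y{\left(4,-21 \right)}}{4377} + \frac{1607}{-872} = \frac{\left(-21\right) \left(1 + 4\right)}{4377} + \frac{1607}{-872} = \left(-21\right) 5 \cdot \frac{1}{4377} + 1607 \left(- \frac{1}{872}\right) = \left(-105\right) \frac{1}{4377} - \frac{1607}{872} = - \frac{35}{1459} - \frac{1607}{872} = - \frac{2375133}{1272248}$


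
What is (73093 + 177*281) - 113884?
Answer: 8946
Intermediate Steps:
(73093 + 177*281) - 113884 = (73093 + 49737) - 113884 = 122830 - 113884 = 8946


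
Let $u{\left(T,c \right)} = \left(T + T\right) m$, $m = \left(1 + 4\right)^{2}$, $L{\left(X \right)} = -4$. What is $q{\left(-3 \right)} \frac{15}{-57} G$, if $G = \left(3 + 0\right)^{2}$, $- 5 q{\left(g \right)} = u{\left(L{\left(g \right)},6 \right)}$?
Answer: $- \frac{1800}{19} \approx -94.737$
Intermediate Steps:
$m = 25$ ($m = 5^{2} = 25$)
$u{\left(T,c \right)} = 50 T$ ($u{\left(T,c \right)} = \left(T + T\right) 25 = 2 T 25 = 50 T$)
$q{\left(g \right)} = 40$ ($q{\left(g \right)} = - \frac{50 \left(-4\right)}{5} = \left(- \frac{1}{5}\right) \left(-200\right) = 40$)
$G = 9$ ($G = 3^{2} = 9$)
$q{\left(-3 \right)} \frac{15}{-57} G = 40 \frac{15}{-57} \cdot 9 = 40 \cdot 15 \left(- \frac{1}{57}\right) 9 = 40 \left(- \frac{5}{19}\right) 9 = \left(- \frac{200}{19}\right) 9 = - \frac{1800}{19}$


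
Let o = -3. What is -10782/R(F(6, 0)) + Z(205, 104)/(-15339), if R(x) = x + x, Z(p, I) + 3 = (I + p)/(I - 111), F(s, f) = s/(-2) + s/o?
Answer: 192949831/178955 ≈ 1078.2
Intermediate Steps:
F(s, f) = -5*s/6 (F(s, f) = s/(-2) + s/(-3) = s*(-½) + s*(-⅓) = -s/2 - s/3 = -5*s/6)
Z(p, I) = -3 + (I + p)/(-111 + I) (Z(p, I) = -3 + (I + p)/(I - 111) = -3 + (I + p)/(-111 + I))
R(x) = 2*x
-10782/R(F(6, 0)) + Z(205, 104)/(-15339) = -10782/(2*(-⅚*6)) + ((333 + 205 - 2*104)/(-111 + 104))/(-15339) = -10782/(2*(-5)) + ((333 + 205 - 208)/(-7))*(-1/15339) = -10782/(-10) - ⅐*330*(-1/15339) = -10782*(-⅒) - 330/7*(-1/15339) = 5391/5 + 110/35791 = 192949831/178955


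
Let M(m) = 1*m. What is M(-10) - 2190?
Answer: -2200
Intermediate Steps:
M(m) = m
M(-10) - 2190 = -10 - 2190 = -2200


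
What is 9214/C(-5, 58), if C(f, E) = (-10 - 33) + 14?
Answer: -9214/29 ≈ -317.72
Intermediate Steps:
C(f, E) = -29 (C(f, E) = -43 + 14 = -29)
9214/C(-5, 58) = 9214/(-29) = 9214*(-1/29) = -9214/29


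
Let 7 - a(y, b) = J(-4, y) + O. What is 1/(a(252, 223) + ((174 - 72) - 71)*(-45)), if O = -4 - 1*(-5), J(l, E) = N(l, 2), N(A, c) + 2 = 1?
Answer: -1/1388 ≈ -0.00072046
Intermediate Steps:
N(A, c) = -1 (N(A, c) = -2 + 1 = -1)
J(l, E) = -1
O = 1 (O = -4 + 5 = 1)
a(y, b) = 7 (a(y, b) = 7 - (-1 + 1) = 7 - 1*0 = 7 + 0 = 7)
1/(a(252, 223) + ((174 - 72) - 71)*(-45)) = 1/(7 + ((174 - 72) - 71)*(-45)) = 1/(7 + (102 - 71)*(-45)) = 1/(7 + 31*(-45)) = 1/(7 - 1395) = 1/(-1388) = -1/1388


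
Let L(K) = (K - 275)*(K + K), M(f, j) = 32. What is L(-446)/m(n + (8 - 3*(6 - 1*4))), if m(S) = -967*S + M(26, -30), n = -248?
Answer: 321566/118957 ≈ 2.7032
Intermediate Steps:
L(K) = 2*K*(-275 + K) (L(K) = (-275 + K)*(2*K) = 2*K*(-275 + K))
m(S) = 32 - 967*S (m(S) = -967*S + 32 = 32 - 967*S)
L(-446)/m(n + (8 - 3*(6 - 1*4))) = (2*(-446)*(-275 - 446))/(32 - 967*(-248 + (8 - 3*(6 - 1*4)))) = (2*(-446)*(-721))/(32 - 967*(-248 + (8 - 3*(6 - 4)))) = 643132/(32 - 967*(-248 + (8 - 3*2))) = 643132/(32 - 967*(-248 + (8 - 6))) = 643132/(32 - 967*(-248 + 2)) = 643132/(32 - 967*(-246)) = 643132/(32 + 237882) = 643132/237914 = 643132*(1/237914) = 321566/118957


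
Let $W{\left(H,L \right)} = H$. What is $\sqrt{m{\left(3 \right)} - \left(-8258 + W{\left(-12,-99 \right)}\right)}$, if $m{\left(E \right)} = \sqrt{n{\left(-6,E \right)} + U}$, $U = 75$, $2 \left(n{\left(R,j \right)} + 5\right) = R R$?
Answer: $\sqrt{8270 + 2 \sqrt{22}} \approx 90.991$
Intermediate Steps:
$n{\left(R,j \right)} = -5 + \frac{R^{2}}{2}$ ($n{\left(R,j \right)} = -5 + \frac{R R}{2} = -5 + \frac{R^{2}}{2}$)
$m{\left(E \right)} = 2 \sqrt{22}$ ($m{\left(E \right)} = \sqrt{\left(-5 + \frac{\left(-6\right)^{2}}{2}\right) + 75} = \sqrt{\left(-5 + \frac{1}{2} \cdot 36\right) + 75} = \sqrt{\left(-5 + 18\right) + 75} = \sqrt{13 + 75} = \sqrt{88} = 2 \sqrt{22}$)
$\sqrt{m{\left(3 \right)} - \left(-8258 + W{\left(-12,-99 \right)}\right)} = \sqrt{2 \sqrt{22} + \left(8258 - -12\right)} = \sqrt{2 \sqrt{22} + \left(8258 + 12\right)} = \sqrt{2 \sqrt{22} + 8270} = \sqrt{8270 + 2 \sqrt{22}}$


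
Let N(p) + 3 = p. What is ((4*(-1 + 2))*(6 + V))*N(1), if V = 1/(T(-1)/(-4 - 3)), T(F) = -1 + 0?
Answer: -104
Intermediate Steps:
T(F) = -1
N(p) = -3 + p
V = 7 (V = 1/(-1/(-4 - 3)) = 1/(-1/(-7)) = 1/(-⅐*(-1)) = 1/(⅐) = 7)
((4*(-1 + 2))*(6 + V))*N(1) = ((4*(-1 + 2))*(6 + 7))*(-3 + 1) = ((4*1)*13)*(-2) = (4*13)*(-2) = 52*(-2) = -104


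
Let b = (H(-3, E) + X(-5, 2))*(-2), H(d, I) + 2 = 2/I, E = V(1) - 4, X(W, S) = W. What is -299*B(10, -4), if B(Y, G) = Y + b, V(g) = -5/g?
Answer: -65780/9 ≈ -7308.9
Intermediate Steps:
E = -9 (E = -5/1 - 4 = -5*1 - 4 = -5 - 4 = -9)
H(d, I) = -2 + 2/I
b = 130/9 (b = ((-2 + 2/(-9)) - 5)*(-2) = ((-2 + 2*(-⅑)) - 5)*(-2) = ((-2 - 2/9) - 5)*(-2) = (-20/9 - 5)*(-2) = -65/9*(-2) = 130/9 ≈ 14.444)
B(Y, G) = 130/9 + Y (B(Y, G) = Y + 130/9 = 130/9 + Y)
-299*B(10, -4) = -299*(130/9 + 10) = -299*220/9 = -65780/9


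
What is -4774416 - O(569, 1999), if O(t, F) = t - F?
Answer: -4772986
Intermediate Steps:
-4774416 - O(569, 1999) = -4774416 - (569 - 1*1999) = -4774416 - (569 - 1999) = -4774416 - 1*(-1430) = -4774416 + 1430 = -4772986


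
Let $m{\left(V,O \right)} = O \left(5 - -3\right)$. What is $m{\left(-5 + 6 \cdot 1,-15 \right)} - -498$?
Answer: $378$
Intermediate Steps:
$m{\left(V,O \right)} = 8 O$ ($m{\left(V,O \right)} = O \left(5 + 3\right) = O 8 = 8 O$)
$m{\left(-5 + 6 \cdot 1,-15 \right)} - -498 = 8 \left(-15\right) - -498 = -120 + 498 = 378$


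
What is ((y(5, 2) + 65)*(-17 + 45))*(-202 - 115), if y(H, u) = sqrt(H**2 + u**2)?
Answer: -576940 - 8876*sqrt(29) ≈ -6.2474e+5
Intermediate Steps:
((y(5, 2) + 65)*(-17 + 45))*(-202 - 115) = ((sqrt(5**2 + 2**2) + 65)*(-17 + 45))*(-202 - 115) = ((sqrt(25 + 4) + 65)*28)*(-317) = ((sqrt(29) + 65)*28)*(-317) = ((65 + sqrt(29))*28)*(-317) = (1820 + 28*sqrt(29))*(-317) = -576940 - 8876*sqrt(29)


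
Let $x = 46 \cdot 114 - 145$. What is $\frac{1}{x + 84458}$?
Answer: $\frac{1}{89557} \approx 1.1166 \cdot 10^{-5}$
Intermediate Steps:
$x = 5099$ ($x = 5244 - 145 = 5099$)
$\frac{1}{x + 84458} = \frac{1}{5099 + 84458} = \frac{1}{89557}$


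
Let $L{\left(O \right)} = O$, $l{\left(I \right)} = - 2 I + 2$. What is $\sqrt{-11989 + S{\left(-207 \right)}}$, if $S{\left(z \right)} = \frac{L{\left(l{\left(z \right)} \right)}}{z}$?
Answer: $\frac{i \sqrt{57089197}}{69} \approx 109.5 i$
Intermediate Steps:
$l{\left(I \right)} = 2 - 2 I$
$S{\left(z \right)} = \frac{2 - 2 z}{z}$
$\sqrt{-11989 + S{\left(-207 \right)}} = \sqrt{-11989 - \left(2 - \frac{2}{-207}\right)} = \sqrt{-11989 + \left(-2 + 2 \left(- \frac{1}{207}\right)\right)} = \sqrt{-11989 - \frac{416}{207}} = \sqrt{- \frac{2482139}{207}} = \frac{i \sqrt{57089197}}{69}$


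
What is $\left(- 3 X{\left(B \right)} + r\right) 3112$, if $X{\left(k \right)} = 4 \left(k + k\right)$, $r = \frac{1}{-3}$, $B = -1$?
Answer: $\frac{220952}{3} \approx 73651.0$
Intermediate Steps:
$r = - \frac{1}{3} \approx -0.33333$
$X{\left(k \right)} = 8 k$ ($X{\left(k \right)} = 4 \cdot 2 k = 8 k$)
$\left(- 3 X{\left(B \right)} + r\right) 3112 = \left(- 3 \cdot 8 \left(-1\right) - \frac{1}{3}\right) 3112 = \left(\left(-3\right) \left(-8\right) - \frac{1}{3}\right) 3112 = \left(24 - \frac{1}{3}\right) 3112 = \frac{71}{3} \cdot 3112 = \frac{220952}{3}$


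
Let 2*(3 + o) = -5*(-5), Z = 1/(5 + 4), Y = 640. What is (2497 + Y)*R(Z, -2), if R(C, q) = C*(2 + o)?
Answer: 72151/18 ≈ 4008.4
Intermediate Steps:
Z = ⅑ (Z = 1/9 = ⅑ ≈ 0.11111)
o = 19/2 (o = -3 + (-5*(-5))/2 = -3 + (½)*25 = -3 + 25/2 = 19/2 ≈ 9.5000)
R(C, q) = 23*C/2 (R(C, q) = C*(2 + 19/2) = C*(23/2) = 23*C/2)
(2497 + Y)*R(Z, -2) = (2497 + 640)*((23/2)*(⅑)) = 3137*(23/18) = 72151/18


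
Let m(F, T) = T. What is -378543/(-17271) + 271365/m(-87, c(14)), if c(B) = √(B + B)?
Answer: 126181/5757 + 271365*√7/14 ≈ 51305.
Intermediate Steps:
c(B) = √2*√B (c(B) = √(2*B) = √2*√B)
-378543/(-17271) + 271365/m(-87, c(14)) = -378543/(-17271) + 271365/((√2*√14)) = -378543*(-1/17271) + 271365/((2*√7)) = 126181/5757 + 271365*(√7/14) = 126181/5757 + 271365*√7/14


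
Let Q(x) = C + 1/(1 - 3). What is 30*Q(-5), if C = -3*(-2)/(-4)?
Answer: -60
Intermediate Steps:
C = -3/2 (C = 6*(-¼) = -3/2 ≈ -1.5000)
Q(x) = -2 (Q(x) = -3/2 + 1/(1 - 3) = -3/2 + 1/(-2) = -3/2 - ½ = -2)
30*Q(-5) = 30*(-2) = -60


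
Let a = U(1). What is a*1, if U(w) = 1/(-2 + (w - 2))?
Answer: -⅓ ≈ -0.33333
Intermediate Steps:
U(w) = 1/(-4 + w) (U(w) = 1/(-2 + (-2 + w)) = 1/(-4 + w))
a = -⅓ (a = 1/(-4 + 1) = 1/(-3) = -⅓ ≈ -0.33333)
a*1 = -⅓*1 = -⅓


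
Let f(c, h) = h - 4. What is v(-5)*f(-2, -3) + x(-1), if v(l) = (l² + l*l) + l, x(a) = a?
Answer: -316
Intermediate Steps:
f(c, h) = -4 + h
v(l) = l + 2*l² (v(l) = (l² + l²) + l = 2*l² + l = l + 2*l²)
v(-5)*f(-2, -3) + x(-1) = (-5*(1 + 2*(-5)))*(-4 - 3) - 1 = -5*(1 - 10)*(-7) - 1 = -5*(-9)*(-7) - 1 = 45*(-7) - 1 = -315 - 1 = -316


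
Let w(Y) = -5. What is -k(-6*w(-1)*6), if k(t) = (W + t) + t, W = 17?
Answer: -377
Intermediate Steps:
k(t) = 17 + 2*t (k(t) = (17 + t) + t = 17 + 2*t)
-k(-6*w(-1)*6) = -(17 + 2*(-6*(-5)*6)) = -(17 + 2*(30*6)) = -(17 + 2*180) = -(17 + 360) = -1*377 = -377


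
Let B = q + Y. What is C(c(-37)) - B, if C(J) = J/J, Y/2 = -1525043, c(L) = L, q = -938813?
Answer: 3988900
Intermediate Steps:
Y = -3050086 (Y = 2*(-1525043) = -3050086)
C(J) = 1
B = -3988899 (B = -938813 - 3050086 = -3988899)
C(c(-37)) - B = 1 - 1*(-3988899) = 1 + 3988899 = 3988900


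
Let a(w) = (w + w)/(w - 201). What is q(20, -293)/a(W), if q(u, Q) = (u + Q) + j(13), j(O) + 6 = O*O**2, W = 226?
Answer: 23975/226 ≈ 106.08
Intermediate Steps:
a(w) = 2*w/(-201 + w) (a(w) = (2*w)/(-201 + w) = 2*w/(-201 + w))
j(O) = -6 + O**3 (j(O) = -6 + O*O**2 = -6 + O**3)
q(u, Q) = 2191 + Q + u (q(u, Q) = (u + Q) + (-6 + 13**3) = (Q + u) + (-6 + 2197) = (Q + u) + 2191 = 2191 + Q + u)
q(20, -293)/a(W) = (2191 - 293 + 20)/((2*226/(-201 + 226))) = 1918/((2*226/25)) = 1918/((2*226*(1/25))) = 1918/(452/25) = 1918*(25/452) = 23975/226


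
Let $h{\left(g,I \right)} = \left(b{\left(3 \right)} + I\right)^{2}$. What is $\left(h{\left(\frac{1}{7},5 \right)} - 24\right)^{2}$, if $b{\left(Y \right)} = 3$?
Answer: $1600$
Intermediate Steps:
$h{\left(g,I \right)} = \left(3 + I\right)^{2}$
$\left(h{\left(\frac{1}{7},5 \right)} - 24\right)^{2} = \left(\left(3 + 5\right)^{2} - 24\right)^{2} = \left(8^{2} - 24\right)^{2} = \left(64 - 24\right)^{2} = 40^{2} = 1600$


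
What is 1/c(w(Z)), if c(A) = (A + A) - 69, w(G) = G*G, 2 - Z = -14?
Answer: 1/443 ≈ 0.0022573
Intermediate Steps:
Z = 16 (Z = 2 - 1*(-14) = 2 + 14 = 16)
w(G) = G**2
c(A) = -69 + 2*A (c(A) = 2*A - 69 = -69 + 2*A)
1/c(w(Z)) = 1/(-69 + 2*16**2) = 1/(-69 + 2*256) = 1/(-69 + 512) = 1/443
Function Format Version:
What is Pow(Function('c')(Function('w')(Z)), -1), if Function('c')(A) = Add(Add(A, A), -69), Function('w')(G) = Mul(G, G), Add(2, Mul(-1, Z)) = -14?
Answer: Rational(1, 443) ≈ 0.0022573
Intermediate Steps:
Z = 16 (Z = Add(2, Mul(-1, -14)) = Add(2, 14) = 16)
Function('w')(G) = Pow(G, 2)
Function('c')(A) = Add(-69, Mul(2, A)) (Function('c')(A) = Add(Mul(2, A), -69) = Add(-69, Mul(2, A)))
Pow(Function('c')(Function('w')(Z)), -1) = Pow(Add(-69, Mul(2, Pow(16, 2))), -1) = Pow(Add(-69, Mul(2, 256)), -1) = Pow(Add(-69, 512), -1) = Pow(443, -1) = Rational(1, 443)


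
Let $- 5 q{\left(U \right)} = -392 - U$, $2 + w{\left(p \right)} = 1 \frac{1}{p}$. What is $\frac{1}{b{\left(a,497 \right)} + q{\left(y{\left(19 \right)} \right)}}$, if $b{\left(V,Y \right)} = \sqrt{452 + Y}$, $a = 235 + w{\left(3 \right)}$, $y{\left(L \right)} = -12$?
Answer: $\frac{76}{4827} - \frac{\sqrt{949}}{4827} \approx 0.0093628$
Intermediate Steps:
$w{\left(p \right)} = -2 + \frac{1}{p}$ ($w{\left(p \right)} = -2 + 1 \frac{1}{p} = -2 + \frac{1}{p}$)
$q{\left(U \right)} = \frac{392}{5} + \frac{U}{5}$ ($q{\left(U \right)} = - \frac{-392 - U}{5} = \frac{392}{5} + \frac{U}{5}$)
$a = \frac{700}{3}$ ($a = 235 - \left(2 - \frac{1}{3}\right) = 235 + \left(-2 + \frac{1}{3}\right) = 235 - \frac{5}{3} = \frac{700}{3} \approx 233.33$)
$\frac{1}{b{\left(a,497 \right)} + q{\left(y{\left(19 \right)} \right)}} = \frac{1}{\sqrt{452 + 497} + \left(\frac{392}{5} + \frac{1}{5} \left(-12\right)\right)} = \frac{1}{\sqrt{949} + \left(\frac{392}{5} - \frac{12}{5}\right)} = \frac{1}{\sqrt{949} + 76} = \frac{1}{76 + \sqrt{949}}$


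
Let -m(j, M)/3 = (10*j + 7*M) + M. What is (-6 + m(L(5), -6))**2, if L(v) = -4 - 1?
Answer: 82944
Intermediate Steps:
L(v) = -5
m(j, M) = -30*j - 24*M (m(j, M) = -3*((10*j + 7*M) + M) = -3*((7*M + 10*j) + M) = -3*(8*M + 10*j) = -30*j - 24*M)
(-6 + m(L(5), -6))**2 = (-6 + (-30*(-5) - 24*(-6)))**2 = (-6 + (150 + 144))**2 = (-6 + 294)**2 = 288**2 = 82944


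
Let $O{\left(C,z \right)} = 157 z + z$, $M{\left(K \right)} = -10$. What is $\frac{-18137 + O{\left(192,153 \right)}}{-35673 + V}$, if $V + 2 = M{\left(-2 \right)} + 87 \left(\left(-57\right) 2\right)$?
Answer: $- \frac{6037}{45603} \approx -0.13238$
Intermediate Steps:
$O{\left(C,z \right)} = 158 z$
$V = -9930$ ($V = -2 + \left(-10 + 87 \left(\left(-57\right) 2\right)\right) = -2 + \left(-10 + 87 \left(-114\right)\right) = -2 - 9928 = -9930$)
$\frac{-18137 + O{\left(192,153 \right)}}{-35673 + V} = \frac{-18137 + 158 \cdot 153}{-35673 - 9930} = \frac{-18137 + 24174}{-45603} = 6037 \left(- \frac{1}{45603}\right) = - \frac{6037}{45603}$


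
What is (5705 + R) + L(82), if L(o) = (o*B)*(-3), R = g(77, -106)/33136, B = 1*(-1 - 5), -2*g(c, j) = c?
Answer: 475899155/66272 ≈ 7181.0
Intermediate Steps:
g(c, j) = -c/2
B = -6 (B = 1*(-6) = -6)
R = -77/66272 (R = -½*77/33136 = -77/2*1/33136 = -77/66272 ≈ -0.0011619)
L(o) = 18*o (L(o) = (o*(-6))*(-3) = -6*o*(-3) = 18*o)
(5705 + R) + L(82) = (5705 - 77/66272) + 18*82 = 378081683/66272 + 1476 = 475899155/66272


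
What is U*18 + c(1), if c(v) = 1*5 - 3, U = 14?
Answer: 254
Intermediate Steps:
c(v) = 2 (c(v) = 5 - 3 = 2)
U*18 + c(1) = 14*18 + 2 = 252 + 2 = 254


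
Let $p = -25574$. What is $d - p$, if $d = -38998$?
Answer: $-13424$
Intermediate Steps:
$d - p = -38998 - -25574 = -38998 + 25574 = -13424$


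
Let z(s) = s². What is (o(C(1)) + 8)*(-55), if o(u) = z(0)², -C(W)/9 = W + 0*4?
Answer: -440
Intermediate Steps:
C(W) = -9*W (C(W) = -9*(W + 0*4) = -9*(W + 0) = -9*W)
o(u) = 0 (o(u) = (0²)² = 0² = 0)
(o(C(1)) + 8)*(-55) = (0 + 8)*(-55) = 8*(-55) = -440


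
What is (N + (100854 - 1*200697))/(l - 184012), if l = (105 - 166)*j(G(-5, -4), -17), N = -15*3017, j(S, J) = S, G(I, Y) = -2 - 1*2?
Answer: 24183/30628 ≈ 0.78957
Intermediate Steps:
G(I, Y) = -4 (G(I, Y) = -2 - 2 = -4)
N = -45255
l = 244 (l = (105 - 166)*(-4) = -61*(-4) = 244)
(N + (100854 - 1*200697))/(l - 184012) = (-45255 + (100854 - 1*200697))/(244 - 184012) = (-45255 + (100854 - 200697))/(-183768) = (-45255 - 99843)*(-1/183768) = -145098*(-1/183768) = 24183/30628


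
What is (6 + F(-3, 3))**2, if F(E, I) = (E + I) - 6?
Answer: 0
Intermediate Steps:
F(E, I) = -6 + E + I
(6 + F(-3, 3))**2 = (6 + (-6 - 3 + 3))**2 = (6 - 6)**2 = 0**2 = 0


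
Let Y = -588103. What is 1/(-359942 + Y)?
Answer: -1/948045 ≈ -1.0548e-6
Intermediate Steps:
1/(-359942 + Y) = 1/(-359942 - 588103) = 1/(-948045) = -1/948045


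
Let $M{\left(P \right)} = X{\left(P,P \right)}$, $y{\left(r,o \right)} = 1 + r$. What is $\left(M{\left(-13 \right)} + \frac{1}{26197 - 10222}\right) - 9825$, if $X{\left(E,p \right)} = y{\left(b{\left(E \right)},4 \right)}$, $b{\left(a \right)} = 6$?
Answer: $- \frac{156842549}{15975} \approx -9818.0$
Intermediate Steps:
$X{\left(E,p \right)} = 7$ ($X{\left(E,p \right)} = 1 + 6 = 7$)
$M{\left(P \right)} = 7$
$\left(M{\left(-13 \right)} + \frac{1}{26197 - 10222}\right) - 9825 = \left(7 + \frac{1}{26197 - 10222}\right) - 9825 = \left(7 + \frac{1}{15975}\right) - 9825 = \frac{111826}{15975} - 9825 = - \frac{156842549}{15975}$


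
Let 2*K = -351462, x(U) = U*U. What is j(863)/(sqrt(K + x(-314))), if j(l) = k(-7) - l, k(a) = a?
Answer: 174*I*sqrt(77135)/15427 ≈ 3.1325*I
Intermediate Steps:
x(U) = U**2
K = -175731 (K = (1/2)*(-351462) = -175731)
j(l) = -7 - l
j(863)/(sqrt(K + x(-314))) = (-7 - 1*863)/(sqrt(-175731 + (-314)**2)) = (-7 - 863)/(sqrt(-175731 + 98596)) = -870*(-I*sqrt(77135)/77135) = -(-174)*I*sqrt(77135)/15427 = 174*I*sqrt(77135)/15427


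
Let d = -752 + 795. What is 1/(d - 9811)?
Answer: -1/9768 ≈ -0.00010238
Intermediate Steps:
d = 43
1/(d - 9811) = 1/(43 - 9811) = 1/(-9768) = -1/9768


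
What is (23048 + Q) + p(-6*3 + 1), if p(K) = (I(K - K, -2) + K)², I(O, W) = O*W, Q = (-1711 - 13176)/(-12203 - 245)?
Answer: 290513863/12448 ≈ 23338.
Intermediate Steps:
Q = 14887/12448 (Q = -14887/(-12448) = -14887*(-1/12448) = 14887/12448 ≈ 1.1959)
p(K) = K² (p(K) = ((K - K)*(-2) + K)² = (0*(-2) + K)² = (0 + K)² = K²)
(23048 + Q) + p(-6*3 + 1) = (23048 + 14887/12448) + (-6*3 + 1)² = 286916391/12448 + (-18 + 1)² = 286916391/12448 + (-17)² = 286916391/12448 + 289 = 290513863/12448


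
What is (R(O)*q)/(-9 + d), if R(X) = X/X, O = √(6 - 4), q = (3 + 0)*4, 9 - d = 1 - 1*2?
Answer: 12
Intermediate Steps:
d = 10 (d = 9 - (1 - 1*2) = 9 - (1 - 2) = 9 - 1*(-1) = 9 + 1 = 10)
q = 12 (q = 3*4 = 12)
O = √2 ≈ 1.4142
R(X) = 1
(R(O)*q)/(-9 + d) = (1*12)/(-9 + 10) = 12/1 = 12*1 = 12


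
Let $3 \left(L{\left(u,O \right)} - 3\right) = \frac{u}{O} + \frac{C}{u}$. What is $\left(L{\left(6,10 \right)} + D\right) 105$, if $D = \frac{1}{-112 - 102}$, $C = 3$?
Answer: $\frac{37772}{107} \approx 353.01$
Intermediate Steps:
$L{\left(u,O \right)} = 3 + \frac{1}{u} + \frac{u}{3 O}$ ($L{\left(u,O \right)} = 3 + \frac{\frac{u}{O} + \frac{3}{u}}{3} = 3 + \frac{\frac{3}{u} + \frac{u}{O}}{3} = 3 + \left(\frac{1}{u} + \frac{u}{3 O}\right) = 3 + \frac{1}{u} + \frac{u}{3 O}$)
$D = - \frac{1}{214}$ ($D = \frac{1}{-214} = - \frac{1}{214} \approx -0.0046729$)
$\left(L{\left(6,10 \right)} + D\right) 105 = \left(\left(3 + \frac{1}{6} + \frac{1}{3} \cdot 6 \cdot \frac{1}{10}\right) - \frac{1}{214}\right) 105 = \left(\left(3 + \frac{1}{6} + \frac{1}{5}\right) - \frac{1}{214}\right) 105 = \left(\frac{101}{30} - \frac{1}{214}\right) 105 = \frac{5396}{1605} \cdot 105 = \frac{37772}{107}$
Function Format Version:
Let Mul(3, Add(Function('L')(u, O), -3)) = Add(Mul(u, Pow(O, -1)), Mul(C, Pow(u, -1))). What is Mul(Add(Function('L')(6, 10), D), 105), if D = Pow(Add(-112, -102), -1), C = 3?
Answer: Rational(37772, 107) ≈ 353.01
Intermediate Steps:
Function('L')(u, O) = Add(3, Pow(u, -1), Mul(Rational(1, 3), u, Pow(O, -1))) (Function('L')(u, O) = Add(3, Mul(Rational(1, 3), Add(Mul(u, Pow(O, -1)), Mul(3, Pow(u, -1))))) = Add(3, Mul(Rational(1, 3), Add(Mul(3, Pow(u, -1)), Mul(u, Pow(O, -1))))) = Add(3, Add(Pow(u, -1), Mul(Rational(1, 3), u, Pow(O, -1)))) = Add(3, Pow(u, -1), Mul(Rational(1, 3), u, Pow(O, -1))))
D = Rational(-1, 214) (D = Pow(-214, -1) = Rational(-1, 214) ≈ -0.0046729)
Mul(Add(Function('L')(6, 10), D), 105) = Mul(Add(Add(3, Pow(6, -1), Mul(Rational(1, 3), 6, Pow(10, -1))), Rational(-1, 214)), 105) = Mul(Add(Add(3, Rational(1, 6), Mul(Rational(1, 3), 6, Rational(1, 10))), Rational(-1, 214)), 105) = Mul(Add(Add(3, Rational(1, 6), Rational(1, 5)), Rational(-1, 214)), 105) = Mul(Add(Rational(101, 30), Rational(-1, 214)), 105) = Mul(Rational(5396, 1605), 105) = Rational(37772, 107)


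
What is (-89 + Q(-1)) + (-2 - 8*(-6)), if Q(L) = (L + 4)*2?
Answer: -37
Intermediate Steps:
Q(L) = 8 + 2*L (Q(L) = (4 + L)*2 = 8 + 2*L)
(-89 + Q(-1)) + (-2 - 8*(-6)) = (-89 + (8 + 2*(-1))) + (-2 - 8*(-6)) = (-89 + (8 - 2)) + (-2 + 48) = (-89 + 6) + 46 = -83 + 46 = -37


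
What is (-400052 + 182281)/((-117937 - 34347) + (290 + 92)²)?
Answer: 217771/6360 ≈ 34.241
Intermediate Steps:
(-400052 + 182281)/((-117937 - 34347) + (290 + 92)²) = -217771/(-152284 + 382²) = -217771/(-152284 + 145924) = -217771/(-6360) = -217771*(-1/6360) = 217771/6360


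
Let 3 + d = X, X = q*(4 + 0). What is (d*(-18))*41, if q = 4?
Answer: -9594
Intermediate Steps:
X = 16 (X = 4*(4 + 0) = 4*4 = 16)
d = 13 (d = -3 + 16 = 13)
(d*(-18))*41 = (13*(-18))*41 = -234*41 = -9594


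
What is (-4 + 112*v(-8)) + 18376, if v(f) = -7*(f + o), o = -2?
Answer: 26212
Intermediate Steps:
v(f) = 14 - 7*f (v(f) = -7*(f - 2) = -7*(-2 + f) = 14 - 7*f)
(-4 + 112*v(-8)) + 18376 = (-4 + 112*(14 - 7*(-8))) + 18376 = (-4 + 112*(14 + 56)) + 18376 = (-4 + 112*70) + 18376 = (-4 + 7840) + 18376 = 7836 + 18376 = 26212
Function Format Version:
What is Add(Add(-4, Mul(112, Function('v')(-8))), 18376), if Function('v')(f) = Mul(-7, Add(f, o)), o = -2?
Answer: 26212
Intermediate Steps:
Function('v')(f) = Add(14, Mul(-7, f)) (Function('v')(f) = Mul(-7, Add(f, -2)) = Mul(-7, Add(-2, f)) = Add(14, Mul(-7, f)))
Add(Add(-4, Mul(112, Function('v')(-8))), 18376) = Add(Add(-4, Mul(112, Add(14, Mul(-7, -8)))), 18376) = Add(Add(-4, Mul(112, Add(14, 56))), 18376) = Add(Add(-4, Mul(112, 70)), 18376) = Add(Add(-4, 7840), 18376) = Add(7836, 18376) = 26212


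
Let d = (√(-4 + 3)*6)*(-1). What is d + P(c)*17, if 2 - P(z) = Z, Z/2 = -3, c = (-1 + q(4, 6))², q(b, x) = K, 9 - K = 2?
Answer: 136 - 6*I ≈ 136.0 - 6.0*I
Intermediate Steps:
K = 7 (K = 9 - 1*2 = 9 - 2 = 7)
q(b, x) = 7
c = 36 (c = (-1 + 7)² = 6² = 36)
Z = -6 (Z = 2*(-3) = -6)
d = -6*I (d = (√(-1)*6)*(-1) = (I*6)*(-1) = (6*I)*(-1) = -6*I ≈ -6.0*I)
P(z) = 8 (P(z) = 2 - 1*(-6) = 2 + 6 = 8)
d + P(c)*17 = -6*I + 8*17 = -6*I + 136 = 136 - 6*I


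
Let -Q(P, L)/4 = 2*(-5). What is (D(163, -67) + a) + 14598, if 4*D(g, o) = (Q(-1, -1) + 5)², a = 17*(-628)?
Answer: 17713/4 ≈ 4428.3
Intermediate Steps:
a = -10676
Q(P, L) = 40 (Q(P, L) = -8*(-5) = -4*(-10) = 40)
D(g, o) = 2025/4 (D(g, o) = (40 + 5)²/4 = (¼)*45² = (¼)*2025 = 2025/4)
(D(163, -67) + a) + 14598 = (2025/4 - 10676) + 14598 = -40679/4 + 14598 = 17713/4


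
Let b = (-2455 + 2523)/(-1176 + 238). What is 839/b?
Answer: -393491/34 ≈ -11573.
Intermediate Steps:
b = -34/469 (b = 68/(-938) = 68*(-1/938) = -34/469 ≈ -0.072495)
839/b = 839/(-34/469) = 839*(-469/34) = -393491/34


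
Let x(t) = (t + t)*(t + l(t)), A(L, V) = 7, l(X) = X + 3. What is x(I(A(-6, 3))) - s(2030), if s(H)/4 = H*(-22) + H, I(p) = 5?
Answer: 170650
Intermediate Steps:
l(X) = 3 + X
x(t) = 2*t*(3 + 2*t) (x(t) = (t + t)*(t + (3 + t)) = (2*t)*(3 + 2*t) = 2*t*(3 + 2*t))
s(H) = -84*H (s(H) = 4*(H*(-22) + H) = 4*(-22*H + H) = 4*(-21*H) = -84*H)
x(I(A(-6, 3))) - s(2030) = 2*5*(3 + 2*5) - (-84)*2030 = 2*5*(3 + 10) - 1*(-170520) = 2*5*13 + 170520 = 130 + 170520 = 170650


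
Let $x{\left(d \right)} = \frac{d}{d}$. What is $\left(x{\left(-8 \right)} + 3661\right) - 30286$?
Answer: $-26624$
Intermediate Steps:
$x{\left(d \right)} = 1$
$\left(x{\left(-8 \right)} + 3661\right) - 30286 = \left(1 + 3661\right) - 30286 = 3662 - 30286 = -26624$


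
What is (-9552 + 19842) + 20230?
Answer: 30520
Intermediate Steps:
(-9552 + 19842) + 20230 = 10290 + 20230 = 30520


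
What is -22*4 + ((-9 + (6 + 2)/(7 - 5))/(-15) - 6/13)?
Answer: -3437/39 ≈ -88.128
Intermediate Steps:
-22*4 + ((-9 + (6 + 2)/(7 - 5))/(-15) - 6/13) = -88 + ((-9 + 8/2)*(-1/15) - 6*1/13) = -88 + ((-9 + 8*(½))*(-1/15) - 6/13) = -88 + ((-9 + 4)*(-1/15) - 6/13) = -88 + (-5*(-1/15) - 6/13) = -88 + (⅓ - 6/13) = -88 - 5/39 = -3437/39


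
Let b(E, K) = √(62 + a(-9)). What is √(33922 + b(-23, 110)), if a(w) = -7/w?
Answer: √(305298 + 3*√565)/3 ≈ 184.20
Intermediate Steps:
b(E, K) = √565/3 (b(E, K) = √(62 - 7/(-9)) = √(62 - 7*(-⅑)) = √(62 + 7/9) = √(565/9) = √565/3)
√(33922 + b(-23, 110)) = √(33922 + √565/3)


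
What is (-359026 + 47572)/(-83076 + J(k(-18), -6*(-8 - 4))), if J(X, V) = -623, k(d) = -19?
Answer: 28314/7609 ≈ 3.7211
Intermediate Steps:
(-359026 + 47572)/(-83076 + J(k(-18), -6*(-8 - 4))) = (-359026 + 47572)/(-83076 - 623) = -311454/(-83699) = -311454*(-1/83699) = 28314/7609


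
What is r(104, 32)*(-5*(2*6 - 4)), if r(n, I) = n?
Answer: -4160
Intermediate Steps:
r(104, 32)*(-5*(2*6 - 4)) = 104*(-5*(2*6 - 4)) = 104*(-5*(12 - 4)) = 104*(-5*8) = 104*(-40) = -4160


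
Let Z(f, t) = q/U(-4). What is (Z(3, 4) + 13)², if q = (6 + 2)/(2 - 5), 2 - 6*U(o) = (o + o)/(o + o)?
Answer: 9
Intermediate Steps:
U(o) = ⅙ (U(o) = ⅓ - (o + o)/(6*(o + o)) = ⅓ - 2*o/(6*(2*o)) = ⅓ - 2*o*1/(2*o)/6 = ⅓ - ⅙*1 = ⅓ - ⅙ = ⅙)
q = -8/3 (q = 8/(-3) = 8*(-⅓) = -8/3 ≈ -2.6667)
Z(f, t) = -16 (Z(f, t) = -8/(3*⅙) = -8/3*6 = -16)
(Z(3, 4) + 13)² = (-16 + 13)² = (-3)² = 9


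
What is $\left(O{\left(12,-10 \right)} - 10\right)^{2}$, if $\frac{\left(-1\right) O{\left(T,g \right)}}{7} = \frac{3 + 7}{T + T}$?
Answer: $\frac{24025}{144} \approx 166.84$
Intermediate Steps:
$O{\left(T,g \right)} = - \frac{35}{T}$ ($O{\left(T,g \right)} = - 7 \frac{3 + 7}{T + T} = - 7 \frac{10}{2 T} = - 7 \cdot 10 \frac{1}{2 T} = - 7 \frac{5}{T} = - \frac{35}{T}$)
$\left(O{\left(12,-10 \right)} - 10\right)^{2} = \left(- \frac{35}{12} - 10\right)^{2} = \left(- \frac{155}{12}\right)^{2} = \frac{24025}{144}$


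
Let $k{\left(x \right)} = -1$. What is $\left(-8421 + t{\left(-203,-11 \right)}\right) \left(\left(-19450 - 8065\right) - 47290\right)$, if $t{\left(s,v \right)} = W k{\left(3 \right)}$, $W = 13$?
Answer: $630905370$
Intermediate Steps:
$t{\left(s,v \right)} = -13$ ($t{\left(s,v \right)} = 13 \left(-1\right) = -13$)
$\left(-8421 + t{\left(-203,-11 \right)}\right) \left(\left(-19450 - 8065\right) - 47290\right) = \left(-8421 - 13\right) \left(\left(-19450 - 8065\right) - 47290\right) = - 8434 \left(-27515 - 47290\right) = \left(-8434\right) \left(-74805\right) = 630905370$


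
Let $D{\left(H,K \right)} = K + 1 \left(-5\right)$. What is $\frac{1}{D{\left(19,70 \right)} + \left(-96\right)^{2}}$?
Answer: $\frac{1}{9281} \approx 0.00010775$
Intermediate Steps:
$D{\left(H,K \right)} = -5 + K$ ($D{\left(H,K \right)} = K - 5 = -5 + K$)
$\frac{1}{D{\left(19,70 \right)} + \left(-96\right)^{2}} = \frac{1}{\left(-5 + 70\right) + \left(-96\right)^{2}} = \frac{1}{65 + 9216} = \frac{1}{9281}$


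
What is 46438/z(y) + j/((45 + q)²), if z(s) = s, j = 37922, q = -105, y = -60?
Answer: -1374179/1800 ≈ -763.43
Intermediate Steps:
46438/z(y) + j/((45 + q)²) = 46438/(-60) + 37922/((45 - 105)²) = 46438*(-1/60) + 37922/((-60)²) = -23219/30 + 37922/3600 = -23219/30 + 37922*(1/3600) = -23219/30 + 18961/1800 = -1374179/1800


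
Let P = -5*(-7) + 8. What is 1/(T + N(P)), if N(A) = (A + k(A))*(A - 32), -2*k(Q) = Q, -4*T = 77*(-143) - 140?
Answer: 4/12097 ≈ 0.00033066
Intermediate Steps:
T = 11151/4 (T = -(77*(-143) - 140)/4 = -(-11011 - 140)/4 = -¼*(-11151) = 11151/4 ≈ 2787.8)
P = 43 (P = 35 + 8 = 43)
k(Q) = -Q/2
N(A) = A*(-32 + A)/2 (N(A) = (A - A/2)*(A - 32) = (A/2)*(-32 + A) = A*(-32 + A)/2)
1/(T + N(P)) = 1/(11151/4 + (½)*43*(-32 + 43)) = 1/(11151/4 + (½)*43*11) = 1/(11151/4 + 473/2) = 1/(12097/4) = 4/12097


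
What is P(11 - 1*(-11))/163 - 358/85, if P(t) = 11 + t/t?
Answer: -57334/13855 ≈ -4.1381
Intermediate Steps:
P(t) = 12 (P(t) = 11 + 1 = 12)
P(11 - 1*(-11))/163 - 358/85 = 12/163 - 358/85 = -57334/13855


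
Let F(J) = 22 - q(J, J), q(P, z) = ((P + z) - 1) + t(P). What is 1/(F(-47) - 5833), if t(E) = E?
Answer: -1/5669 ≈ -0.00017640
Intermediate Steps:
q(P, z) = -1 + z + 2*P (q(P, z) = ((P + z) - 1) + P = (-1 + P + z) + P = -1 + z + 2*P)
F(J) = 23 - 3*J (F(J) = 22 - (-1 + J + 2*J) = 22 - (-1 + 3*J) = 22 + (1 - 3*J) = 23 - 3*J)
1/(F(-47) - 5833) = 1/((23 - 3*(-47)) - 5833) = 1/((23 + 141) - 5833) = 1/(164 - 5833) = 1/(-5669) = -1/5669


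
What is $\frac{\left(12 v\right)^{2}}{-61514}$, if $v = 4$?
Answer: $- \frac{1152}{30757} \approx -0.037455$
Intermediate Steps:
$\frac{\left(12 v\right)^{2}}{-61514} = \frac{\left(12 \cdot 4\right)^{2}}{-61514} = 48^{2} \left(- \frac{1}{61514}\right) = 2304 \left(- \frac{1}{61514}\right) = - \frac{1152}{30757}$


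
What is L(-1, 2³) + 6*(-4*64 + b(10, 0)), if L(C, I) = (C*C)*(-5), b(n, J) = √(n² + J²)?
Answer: -1481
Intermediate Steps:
b(n, J) = √(J² + n²)
L(C, I) = -5*C² (L(C, I) = C²*(-5) = -5*C²)
L(-1, 2³) + 6*(-4*64 + b(10, 0)) = -5*(-1)² + 6*(-4*64 + √(0² + 10²)) = -5*1 + 6*(-256 + √(0 + 100)) = -5 + 6*(-256 + √100) = -5 + 6*(-256 + 10) = -5 + 6*(-246) = -5 - 1476 = -1481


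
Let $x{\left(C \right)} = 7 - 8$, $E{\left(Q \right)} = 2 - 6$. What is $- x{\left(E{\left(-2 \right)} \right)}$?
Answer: $1$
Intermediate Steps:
$E{\left(Q \right)} = -4$ ($E{\left(Q \right)} = 2 - 6 = -4$)
$x{\left(C \right)} = -1$
$- x{\left(E{\left(-2 \right)} \right)} = \left(-1\right) \left(-1\right) = 1$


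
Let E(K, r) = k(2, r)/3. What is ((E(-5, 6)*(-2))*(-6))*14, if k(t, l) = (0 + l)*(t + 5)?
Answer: 2352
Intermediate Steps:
k(t, l) = l*(5 + t)
E(K, r) = 7*r/3 (E(K, r) = (r*(5 + 2))/3 = (r*7)*(⅓) = (7*r)*(⅓) = 7*r/3)
((E(-5, 6)*(-2))*(-6))*14 = ((((7/3)*6)*(-2))*(-6))*14 = ((14*(-2))*(-6))*14 = -28*(-6)*14 = 168*14 = 2352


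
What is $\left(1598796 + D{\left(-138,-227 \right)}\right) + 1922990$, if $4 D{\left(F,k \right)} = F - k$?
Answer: $\frac{14087233}{4} \approx 3.5218 \cdot 10^{6}$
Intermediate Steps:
$D{\left(F,k \right)} = - \frac{k}{4} + \frac{F}{4}$ ($D{\left(F,k \right)} = \frac{F - k}{4} = - \frac{k}{4} + \frac{F}{4}$)
$\left(1598796 + D{\left(-138,-227 \right)}\right) + 1922990 = \left(1598796 + \left(\left(- \frac{1}{4}\right) \left(-227\right) + \frac{1}{4} \left(-138\right)\right)\right) + 1922990 = \left(1598796 + \left(\frac{227}{4} - \frac{69}{2}\right)\right) + 1922990 = \left(1598796 + \frac{89}{4}\right) + 1922990 = \frac{6395273}{4} + 1922990 = \frac{14087233}{4}$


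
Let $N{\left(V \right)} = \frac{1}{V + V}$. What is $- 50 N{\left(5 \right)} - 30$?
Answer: $-35$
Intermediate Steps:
$N{\left(V \right)} = \frac{1}{2 V}$
$- 50 N{\left(5 \right)} - 30 = - 50 \frac{1}{2 \cdot 5} - 30 = - 50 \cdot \frac{1}{2} \cdot \frac{1}{5} - 30 = \left(-50\right) \frac{1}{10} - 30 = -5 - 30 = -35$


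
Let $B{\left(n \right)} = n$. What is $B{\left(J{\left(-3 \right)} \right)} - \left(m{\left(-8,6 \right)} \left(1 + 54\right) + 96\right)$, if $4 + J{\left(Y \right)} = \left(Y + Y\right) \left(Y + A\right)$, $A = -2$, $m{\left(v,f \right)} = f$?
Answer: $-400$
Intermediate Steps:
$J{\left(Y \right)} = -4 + 2 Y \left(-2 + Y\right)$ ($J{\left(Y \right)} = -4 + \left(Y + Y\right) \left(Y - 2\right) = -4 + 2 Y \left(-2 + Y\right)$)
$B{\left(J{\left(-3 \right)} \right)} - \left(m{\left(-8,6 \right)} \left(1 + 54\right) + 96\right) = \left(-4 - -12 + 2 \left(-3\right)^{2}\right) - \left(6 \left(1 + 54\right) + 96\right) = \left(-4 + 12 + 2 \cdot 9\right) - \left(6 \cdot 55 + 96\right) = \left(-4 + 12 + 18\right) - \left(330 + 96\right) = 26 - 426 = -400$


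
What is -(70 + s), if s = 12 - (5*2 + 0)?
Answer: -72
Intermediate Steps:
s = 2 (s = 12 - (10 + 0) = 12 - 1*10 = 12 - 10 = 2)
-(70 + s) = -(70 + 2) = -1*72 = -72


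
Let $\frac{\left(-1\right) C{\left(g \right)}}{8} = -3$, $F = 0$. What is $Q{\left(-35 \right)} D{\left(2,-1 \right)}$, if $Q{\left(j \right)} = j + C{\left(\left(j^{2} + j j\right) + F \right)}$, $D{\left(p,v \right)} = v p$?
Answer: $22$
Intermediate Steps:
$D{\left(p,v \right)} = p v$
$C{\left(g \right)} = 24$ ($C{\left(g \right)} = \left(-8\right) \left(-3\right) = 24$)
$Q{\left(j \right)} = 24 + j$ ($Q{\left(j \right)} = j + 24 = 24 + j$)
$Q{\left(-35 \right)} D{\left(2,-1 \right)} = \left(24 - 35\right) 2 \left(-1\right) = \left(-11\right) \left(-2\right) = 22$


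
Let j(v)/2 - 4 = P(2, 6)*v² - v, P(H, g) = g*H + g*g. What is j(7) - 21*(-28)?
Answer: 5286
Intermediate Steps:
P(H, g) = g² + H*g (P(H, g) = H*g + g² = g² + H*g)
j(v) = 8 - 2*v + 96*v² (j(v) = 8 + 2*((6*(2 + 6))*v² - v) = 8 + 2*((6*8)*v² - v) = 8 + 2*(48*v² - v) = 8 + 2*(-v + 48*v²) = 8 + (-2*v + 96*v²) = 8 - 2*v + 96*v²)
j(7) - 21*(-28) = (8 - 2*7 + 96*7²) - 21*(-28) = (8 - 14 + 96*49) + 588 = (8 - 14 + 4704) + 588 = 4698 + 588 = 5286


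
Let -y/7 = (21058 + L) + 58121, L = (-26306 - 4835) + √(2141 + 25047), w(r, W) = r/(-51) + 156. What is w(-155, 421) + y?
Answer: -17141455/51 - 14*√6797 ≈ -3.3726e+5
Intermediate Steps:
w(r, W) = 156 - r/51 (w(r, W) = r*(-1/51) + 156 = -r/51 + 156 = 156 - r/51)
L = -31141 + 2*√6797 (L = -31141 + √27188 = -31141 + 2*√6797 ≈ -30976.)
y = -336266 - 14*√6797 (y = -7*((21058 + (-31141 + 2*√6797)) + 58121) = -7*((-10083 + 2*√6797) + 58121) = -7*(48038 + 2*√6797) = -336266 - 14*√6797 ≈ -3.3742e+5)
w(-155, 421) + y = (156 - 1/51*(-155)) + (-336266 - 14*√6797) = (156 + 155/51) + (-336266 - 14*√6797) = 8111/51 + (-336266 - 14*√6797) = -17141455/51 - 14*√6797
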